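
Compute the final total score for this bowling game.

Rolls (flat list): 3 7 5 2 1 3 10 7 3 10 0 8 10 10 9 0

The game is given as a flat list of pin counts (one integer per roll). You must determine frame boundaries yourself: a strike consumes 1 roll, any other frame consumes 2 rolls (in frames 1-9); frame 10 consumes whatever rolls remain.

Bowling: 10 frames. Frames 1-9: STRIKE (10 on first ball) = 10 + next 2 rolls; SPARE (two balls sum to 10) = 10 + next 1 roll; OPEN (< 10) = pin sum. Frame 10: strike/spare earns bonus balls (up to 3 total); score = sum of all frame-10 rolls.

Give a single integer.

Answer: 149

Derivation:
Frame 1: SPARE (3+7=10). 10 + next roll (5) = 15. Cumulative: 15
Frame 2: OPEN (5+2=7). Cumulative: 22
Frame 3: OPEN (1+3=4). Cumulative: 26
Frame 4: STRIKE. 10 + next two rolls (7+3) = 20. Cumulative: 46
Frame 5: SPARE (7+3=10). 10 + next roll (10) = 20. Cumulative: 66
Frame 6: STRIKE. 10 + next two rolls (0+8) = 18. Cumulative: 84
Frame 7: OPEN (0+8=8). Cumulative: 92
Frame 8: STRIKE. 10 + next two rolls (10+9) = 29. Cumulative: 121
Frame 9: STRIKE. 10 + next two rolls (9+0) = 19. Cumulative: 140
Frame 10: OPEN. Sum of all frame-10 rolls (9+0) = 9. Cumulative: 149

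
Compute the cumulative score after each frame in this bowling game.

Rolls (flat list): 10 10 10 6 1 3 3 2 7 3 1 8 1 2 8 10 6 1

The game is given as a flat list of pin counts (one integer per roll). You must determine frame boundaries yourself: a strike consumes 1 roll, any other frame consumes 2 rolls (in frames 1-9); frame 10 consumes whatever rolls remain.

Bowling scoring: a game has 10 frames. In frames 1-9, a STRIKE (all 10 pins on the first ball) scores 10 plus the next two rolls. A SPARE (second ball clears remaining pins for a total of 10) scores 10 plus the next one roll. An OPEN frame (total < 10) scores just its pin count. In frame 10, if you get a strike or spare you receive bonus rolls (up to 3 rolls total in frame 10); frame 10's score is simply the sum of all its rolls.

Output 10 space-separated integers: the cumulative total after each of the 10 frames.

Answer: 30 56 73 80 86 95 99 108 128 145

Derivation:
Frame 1: STRIKE. 10 + next two rolls (10+10) = 30. Cumulative: 30
Frame 2: STRIKE. 10 + next two rolls (10+6) = 26. Cumulative: 56
Frame 3: STRIKE. 10 + next two rolls (6+1) = 17. Cumulative: 73
Frame 4: OPEN (6+1=7). Cumulative: 80
Frame 5: OPEN (3+3=6). Cumulative: 86
Frame 6: OPEN (2+7=9). Cumulative: 95
Frame 7: OPEN (3+1=4). Cumulative: 99
Frame 8: OPEN (8+1=9). Cumulative: 108
Frame 9: SPARE (2+8=10). 10 + next roll (10) = 20. Cumulative: 128
Frame 10: STRIKE. Sum of all frame-10 rolls (10+6+1) = 17. Cumulative: 145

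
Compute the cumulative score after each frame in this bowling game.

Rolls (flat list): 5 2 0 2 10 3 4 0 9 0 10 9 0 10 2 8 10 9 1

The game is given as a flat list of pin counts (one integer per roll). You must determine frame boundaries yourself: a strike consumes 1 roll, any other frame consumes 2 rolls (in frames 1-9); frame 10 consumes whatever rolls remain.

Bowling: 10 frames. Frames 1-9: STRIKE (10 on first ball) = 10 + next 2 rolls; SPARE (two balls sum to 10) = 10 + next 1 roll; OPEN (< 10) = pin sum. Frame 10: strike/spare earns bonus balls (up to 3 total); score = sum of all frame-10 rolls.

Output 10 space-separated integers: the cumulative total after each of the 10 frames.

Answer: 7 9 26 33 42 61 70 90 110 130

Derivation:
Frame 1: OPEN (5+2=7). Cumulative: 7
Frame 2: OPEN (0+2=2). Cumulative: 9
Frame 3: STRIKE. 10 + next two rolls (3+4) = 17. Cumulative: 26
Frame 4: OPEN (3+4=7). Cumulative: 33
Frame 5: OPEN (0+9=9). Cumulative: 42
Frame 6: SPARE (0+10=10). 10 + next roll (9) = 19. Cumulative: 61
Frame 7: OPEN (9+0=9). Cumulative: 70
Frame 8: STRIKE. 10 + next two rolls (2+8) = 20. Cumulative: 90
Frame 9: SPARE (2+8=10). 10 + next roll (10) = 20. Cumulative: 110
Frame 10: STRIKE. Sum of all frame-10 rolls (10+9+1) = 20. Cumulative: 130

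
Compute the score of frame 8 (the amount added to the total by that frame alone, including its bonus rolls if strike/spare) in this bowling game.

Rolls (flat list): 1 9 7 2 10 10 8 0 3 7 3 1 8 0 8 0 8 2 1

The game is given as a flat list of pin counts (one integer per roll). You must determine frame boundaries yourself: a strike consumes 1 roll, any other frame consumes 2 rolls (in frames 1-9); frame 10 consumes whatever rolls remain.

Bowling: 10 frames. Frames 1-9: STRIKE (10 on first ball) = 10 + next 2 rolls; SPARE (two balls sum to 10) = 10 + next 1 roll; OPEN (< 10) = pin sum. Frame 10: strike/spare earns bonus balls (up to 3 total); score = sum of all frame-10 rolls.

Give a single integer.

Frame 1: SPARE (1+9=10). 10 + next roll (7) = 17. Cumulative: 17
Frame 2: OPEN (7+2=9). Cumulative: 26
Frame 3: STRIKE. 10 + next two rolls (10+8) = 28. Cumulative: 54
Frame 4: STRIKE. 10 + next two rolls (8+0) = 18. Cumulative: 72
Frame 5: OPEN (8+0=8). Cumulative: 80
Frame 6: SPARE (3+7=10). 10 + next roll (3) = 13. Cumulative: 93
Frame 7: OPEN (3+1=4). Cumulative: 97
Frame 8: OPEN (8+0=8). Cumulative: 105
Frame 9: OPEN (8+0=8). Cumulative: 113
Frame 10: SPARE. Sum of all frame-10 rolls (8+2+1) = 11. Cumulative: 124

Answer: 8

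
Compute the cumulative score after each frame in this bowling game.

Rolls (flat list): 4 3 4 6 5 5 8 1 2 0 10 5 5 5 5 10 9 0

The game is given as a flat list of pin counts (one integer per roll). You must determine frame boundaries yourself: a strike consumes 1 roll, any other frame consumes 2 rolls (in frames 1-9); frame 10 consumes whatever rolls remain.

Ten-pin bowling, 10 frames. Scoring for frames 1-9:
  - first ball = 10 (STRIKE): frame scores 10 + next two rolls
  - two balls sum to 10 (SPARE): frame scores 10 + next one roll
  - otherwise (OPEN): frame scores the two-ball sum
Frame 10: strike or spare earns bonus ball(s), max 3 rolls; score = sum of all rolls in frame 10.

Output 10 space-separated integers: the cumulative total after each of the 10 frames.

Frame 1: OPEN (4+3=7). Cumulative: 7
Frame 2: SPARE (4+6=10). 10 + next roll (5) = 15. Cumulative: 22
Frame 3: SPARE (5+5=10). 10 + next roll (8) = 18. Cumulative: 40
Frame 4: OPEN (8+1=9). Cumulative: 49
Frame 5: OPEN (2+0=2). Cumulative: 51
Frame 6: STRIKE. 10 + next two rolls (5+5) = 20. Cumulative: 71
Frame 7: SPARE (5+5=10). 10 + next roll (5) = 15. Cumulative: 86
Frame 8: SPARE (5+5=10). 10 + next roll (10) = 20. Cumulative: 106
Frame 9: STRIKE. 10 + next two rolls (9+0) = 19. Cumulative: 125
Frame 10: OPEN. Sum of all frame-10 rolls (9+0) = 9. Cumulative: 134

Answer: 7 22 40 49 51 71 86 106 125 134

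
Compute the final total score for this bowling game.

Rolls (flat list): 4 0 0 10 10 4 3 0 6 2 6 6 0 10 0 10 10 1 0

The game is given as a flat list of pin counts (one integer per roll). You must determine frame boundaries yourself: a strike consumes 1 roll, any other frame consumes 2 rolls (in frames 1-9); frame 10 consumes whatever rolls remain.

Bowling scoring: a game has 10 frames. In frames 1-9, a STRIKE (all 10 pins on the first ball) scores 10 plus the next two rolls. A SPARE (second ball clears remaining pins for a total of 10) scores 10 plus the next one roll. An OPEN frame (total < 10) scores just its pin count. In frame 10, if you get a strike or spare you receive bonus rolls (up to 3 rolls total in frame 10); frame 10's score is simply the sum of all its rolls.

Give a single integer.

Answer: 119

Derivation:
Frame 1: OPEN (4+0=4). Cumulative: 4
Frame 2: SPARE (0+10=10). 10 + next roll (10) = 20. Cumulative: 24
Frame 3: STRIKE. 10 + next two rolls (4+3) = 17. Cumulative: 41
Frame 4: OPEN (4+3=7). Cumulative: 48
Frame 5: OPEN (0+6=6). Cumulative: 54
Frame 6: OPEN (2+6=8). Cumulative: 62
Frame 7: OPEN (6+0=6). Cumulative: 68
Frame 8: STRIKE. 10 + next two rolls (0+10) = 20. Cumulative: 88
Frame 9: SPARE (0+10=10). 10 + next roll (10) = 20. Cumulative: 108
Frame 10: STRIKE. Sum of all frame-10 rolls (10+1+0) = 11. Cumulative: 119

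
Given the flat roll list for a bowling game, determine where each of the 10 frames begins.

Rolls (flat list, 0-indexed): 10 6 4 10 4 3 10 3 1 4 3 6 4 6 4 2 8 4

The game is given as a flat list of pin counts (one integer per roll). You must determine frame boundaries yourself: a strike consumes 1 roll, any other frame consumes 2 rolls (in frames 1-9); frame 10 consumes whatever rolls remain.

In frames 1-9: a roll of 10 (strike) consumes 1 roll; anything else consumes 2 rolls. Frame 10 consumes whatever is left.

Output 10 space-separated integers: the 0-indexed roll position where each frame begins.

Answer: 0 1 3 4 6 7 9 11 13 15

Derivation:
Frame 1 starts at roll index 0: roll=10 (strike), consumes 1 roll
Frame 2 starts at roll index 1: rolls=6,4 (sum=10), consumes 2 rolls
Frame 3 starts at roll index 3: roll=10 (strike), consumes 1 roll
Frame 4 starts at roll index 4: rolls=4,3 (sum=7), consumes 2 rolls
Frame 5 starts at roll index 6: roll=10 (strike), consumes 1 roll
Frame 6 starts at roll index 7: rolls=3,1 (sum=4), consumes 2 rolls
Frame 7 starts at roll index 9: rolls=4,3 (sum=7), consumes 2 rolls
Frame 8 starts at roll index 11: rolls=6,4 (sum=10), consumes 2 rolls
Frame 9 starts at roll index 13: rolls=6,4 (sum=10), consumes 2 rolls
Frame 10 starts at roll index 15: 3 remaining rolls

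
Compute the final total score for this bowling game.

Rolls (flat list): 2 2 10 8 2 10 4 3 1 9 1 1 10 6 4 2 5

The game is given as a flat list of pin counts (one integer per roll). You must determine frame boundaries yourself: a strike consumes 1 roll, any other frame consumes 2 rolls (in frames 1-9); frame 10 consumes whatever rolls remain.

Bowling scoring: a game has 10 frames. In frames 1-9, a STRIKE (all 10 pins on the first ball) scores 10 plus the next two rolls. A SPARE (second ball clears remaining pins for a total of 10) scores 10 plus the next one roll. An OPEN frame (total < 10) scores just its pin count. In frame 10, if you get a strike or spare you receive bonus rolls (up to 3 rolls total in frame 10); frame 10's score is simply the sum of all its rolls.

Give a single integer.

Frame 1: OPEN (2+2=4). Cumulative: 4
Frame 2: STRIKE. 10 + next two rolls (8+2) = 20. Cumulative: 24
Frame 3: SPARE (8+2=10). 10 + next roll (10) = 20. Cumulative: 44
Frame 4: STRIKE. 10 + next two rolls (4+3) = 17. Cumulative: 61
Frame 5: OPEN (4+3=7). Cumulative: 68
Frame 6: SPARE (1+9=10). 10 + next roll (1) = 11. Cumulative: 79
Frame 7: OPEN (1+1=2). Cumulative: 81
Frame 8: STRIKE. 10 + next two rolls (6+4) = 20. Cumulative: 101
Frame 9: SPARE (6+4=10). 10 + next roll (2) = 12. Cumulative: 113
Frame 10: OPEN. Sum of all frame-10 rolls (2+5) = 7. Cumulative: 120

Answer: 120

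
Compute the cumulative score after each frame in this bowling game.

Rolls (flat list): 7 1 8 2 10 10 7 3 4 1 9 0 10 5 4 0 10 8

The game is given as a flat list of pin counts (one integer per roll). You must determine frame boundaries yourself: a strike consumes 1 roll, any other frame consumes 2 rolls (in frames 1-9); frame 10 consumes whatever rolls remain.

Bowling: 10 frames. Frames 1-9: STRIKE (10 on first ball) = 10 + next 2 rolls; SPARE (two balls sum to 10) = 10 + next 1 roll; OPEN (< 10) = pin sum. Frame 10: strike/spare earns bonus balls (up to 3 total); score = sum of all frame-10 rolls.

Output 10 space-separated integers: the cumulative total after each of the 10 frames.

Answer: 8 28 55 75 89 94 103 122 131 149

Derivation:
Frame 1: OPEN (7+1=8). Cumulative: 8
Frame 2: SPARE (8+2=10). 10 + next roll (10) = 20. Cumulative: 28
Frame 3: STRIKE. 10 + next two rolls (10+7) = 27. Cumulative: 55
Frame 4: STRIKE. 10 + next two rolls (7+3) = 20. Cumulative: 75
Frame 5: SPARE (7+3=10). 10 + next roll (4) = 14. Cumulative: 89
Frame 6: OPEN (4+1=5). Cumulative: 94
Frame 7: OPEN (9+0=9). Cumulative: 103
Frame 8: STRIKE. 10 + next two rolls (5+4) = 19. Cumulative: 122
Frame 9: OPEN (5+4=9). Cumulative: 131
Frame 10: SPARE. Sum of all frame-10 rolls (0+10+8) = 18. Cumulative: 149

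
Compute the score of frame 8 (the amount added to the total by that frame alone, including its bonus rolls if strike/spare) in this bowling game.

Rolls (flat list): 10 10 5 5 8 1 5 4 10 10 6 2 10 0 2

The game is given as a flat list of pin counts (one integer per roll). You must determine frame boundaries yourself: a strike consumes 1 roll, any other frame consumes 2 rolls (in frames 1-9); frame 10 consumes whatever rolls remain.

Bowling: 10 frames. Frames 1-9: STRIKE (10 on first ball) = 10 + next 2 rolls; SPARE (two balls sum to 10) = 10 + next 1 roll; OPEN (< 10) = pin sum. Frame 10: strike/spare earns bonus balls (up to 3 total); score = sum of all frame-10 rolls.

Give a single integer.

Answer: 8

Derivation:
Frame 1: STRIKE. 10 + next two rolls (10+5) = 25. Cumulative: 25
Frame 2: STRIKE. 10 + next two rolls (5+5) = 20. Cumulative: 45
Frame 3: SPARE (5+5=10). 10 + next roll (8) = 18. Cumulative: 63
Frame 4: OPEN (8+1=9). Cumulative: 72
Frame 5: OPEN (5+4=9). Cumulative: 81
Frame 6: STRIKE. 10 + next two rolls (10+6) = 26. Cumulative: 107
Frame 7: STRIKE. 10 + next two rolls (6+2) = 18. Cumulative: 125
Frame 8: OPEN (6+2=8). Cumulative: 133
Frame 9: STRIKE. 10 + next two rolls (0+2) = 12. Cumulative: 145
Frame 10: OPEN. Sum of all frame-10 rolls (0+2) = 2. Cumulative: 147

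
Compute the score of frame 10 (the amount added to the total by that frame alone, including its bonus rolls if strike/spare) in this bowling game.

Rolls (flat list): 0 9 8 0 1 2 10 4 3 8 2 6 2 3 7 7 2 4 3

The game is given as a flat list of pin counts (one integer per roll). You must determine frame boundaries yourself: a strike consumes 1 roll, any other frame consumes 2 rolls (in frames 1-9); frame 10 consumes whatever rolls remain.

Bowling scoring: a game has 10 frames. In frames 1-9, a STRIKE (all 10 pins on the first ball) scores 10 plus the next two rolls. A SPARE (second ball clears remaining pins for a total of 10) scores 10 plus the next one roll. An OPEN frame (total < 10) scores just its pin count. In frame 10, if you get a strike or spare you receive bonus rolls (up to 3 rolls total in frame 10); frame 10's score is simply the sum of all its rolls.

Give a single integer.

Answer: 7

Derivation:
Frame 1: OPEN (0+9=9). Cumulative: 9
Frame 2: OPEN (8+0=8). Cumulative: 17
Frame 3: OPEN (1+2=3). Cumulative: 20
Frame 4: STRIKE. 10 + next two rolls (4+3) = 17. Cumulative: 37
Frame 5: OPEN (4+3=7). Cumulative: 44
Frame 6: SPARE (8+2=10). 10 + next roll (6) = 16. Cumulative: 60
Frame 7: OPEN (6+2=8). Cumulative: 68
Frame 8: SPARE (3+7=10). 10 + next roll (7) = 17. Cumulative: 85
Frame 9: OPEN (7+2=9). Cumulative: 94
Frame 10: OPEN. Sum of all frame-10 rolls (4+3) = 7. Cumulative: 101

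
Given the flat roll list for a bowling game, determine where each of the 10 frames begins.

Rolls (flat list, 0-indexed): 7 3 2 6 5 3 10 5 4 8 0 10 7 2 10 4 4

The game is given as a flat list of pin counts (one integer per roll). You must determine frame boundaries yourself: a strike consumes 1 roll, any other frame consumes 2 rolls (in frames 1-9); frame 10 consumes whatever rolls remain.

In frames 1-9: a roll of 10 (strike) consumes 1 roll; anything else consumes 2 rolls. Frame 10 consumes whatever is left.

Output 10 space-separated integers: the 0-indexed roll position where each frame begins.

Frame 1 starts at roll index 0: rolls=7,3 (sum=10), consumes 2 rolls
Frame 2 starts at roll index 2: rolls=2,6 (sum=8), consumes 2 rolls
Frame 3 starts at roll index 4: rolls=5,3 (sum=8), consumes 2 rolls
Frame 4 starts at roll index 6: roll=10 (strike), consumes 1 roll
Frame 5 starts at roll index 7: rolls=5,4 (sum=9), consumes 2 rolls
Frame 6 starts at roll index 9: rolls=8,0 (sum=8), consumes 2 rolls
Frame 7 starts at roll index 11: roll=10 (strike), consumes 1 roll
Frame 8 starts at roll index 12: rolls=7,2 (sum=9), consumes 2 rolls
Frame 9 starts at roll index 14: roll=10 (strike), consumes 1 roll
Frame 10 starts at roll index 15: 2 remaining rolls

Answer: 0 2 4 6 7 9 11 12 14 15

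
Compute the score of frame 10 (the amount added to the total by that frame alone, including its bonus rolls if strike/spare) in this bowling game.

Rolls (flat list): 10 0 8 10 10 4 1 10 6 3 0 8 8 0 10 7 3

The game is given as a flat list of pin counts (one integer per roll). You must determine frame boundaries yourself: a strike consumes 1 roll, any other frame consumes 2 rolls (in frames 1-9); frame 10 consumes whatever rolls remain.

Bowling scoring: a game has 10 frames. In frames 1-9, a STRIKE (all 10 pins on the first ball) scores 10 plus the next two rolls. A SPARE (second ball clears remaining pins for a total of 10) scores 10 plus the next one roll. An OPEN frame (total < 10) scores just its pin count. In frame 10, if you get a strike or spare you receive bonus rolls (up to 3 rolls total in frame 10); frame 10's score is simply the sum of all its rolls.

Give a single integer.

Frame 1: STRIKE. 10 + next two rolls (0+8) = 18. Cumulative: 18
Frame 2: OPEN (0+8=8). Cumulative: 26
Frame 3: STRIKE. 10 + next two rolls (10+4) = 24. Cumulative: 50
Frame 4: STRIKE. 10 + next two rolls (4+1) = 15. Cumulative: 65
Frame 5: OPEN (4+1=5). Cumulative: 70
Frame 6: STRIKE. 10 + next two rolls (6+3) = 19. Cumulative: 89
Frame 7: OPEN (6+3=9). Cumulative: 98
Frame 8: OPEN (0+8=8). Cumulative: 106
Frame 9: OPEN (8+0=8). Cumulative: 114
Frame 10: STRIKE. Sum of all frame-10 rolls (10+7+3) = 20. Cumulative: 134

Answer: 20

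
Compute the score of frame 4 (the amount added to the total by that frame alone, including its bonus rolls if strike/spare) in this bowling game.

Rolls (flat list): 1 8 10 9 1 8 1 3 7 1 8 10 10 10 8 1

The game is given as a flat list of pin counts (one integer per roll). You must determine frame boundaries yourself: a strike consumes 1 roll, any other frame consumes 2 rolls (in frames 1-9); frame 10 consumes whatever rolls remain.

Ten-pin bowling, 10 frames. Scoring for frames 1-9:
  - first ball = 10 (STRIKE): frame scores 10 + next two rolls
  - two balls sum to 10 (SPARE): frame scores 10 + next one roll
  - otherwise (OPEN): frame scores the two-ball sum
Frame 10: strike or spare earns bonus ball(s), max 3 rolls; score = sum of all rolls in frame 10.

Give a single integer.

Frame 1: OPEN (1+8=9). Cumulative: 9
Frame 2: STRIKE. 10 + next two rolls (9+1) = 20. Cumulative: 29
Frame 3: SPARE (9+1=10). 10 + next roll (8) = 18. Cumulative: 47
Frame 4: OPEN (8+1=9). Cumulative: 56
Frame 5: SPARE (3+7=10). 10 + next roll (1) = 11. Cumulative: 67
Frame 6: OPEN (1+8=9). Cumulative: 76

Answer: 9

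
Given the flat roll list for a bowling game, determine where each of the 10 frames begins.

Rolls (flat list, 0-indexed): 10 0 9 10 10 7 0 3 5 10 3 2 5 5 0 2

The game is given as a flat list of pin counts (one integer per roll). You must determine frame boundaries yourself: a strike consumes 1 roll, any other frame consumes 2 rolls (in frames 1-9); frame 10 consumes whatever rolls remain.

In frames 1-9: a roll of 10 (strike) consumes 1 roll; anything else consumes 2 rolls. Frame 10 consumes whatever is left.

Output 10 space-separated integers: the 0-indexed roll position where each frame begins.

Answer: 0 1 3 4 5 7 9 10 12 14

Derivation:
Frame 1 starts at roll index 0: roll=10 (strike), consumes 1 roll
Frame 2 starts at roll index 1: rolls=0,9 (sum=9), consumes 2 rolls
Frame 3 starts at roll index 3: roll=10 (strike), consumes 1 roll
Frame 4 starts at roll index 4: roll=10 (strike), consumes 1 roll
Frame 5 starts at roll index 5: rolls=7,0 (sum=7), consumes 2 rolls
Frame 6 starts at roll index 7: rolls=3,5 (sum=8), consumes 2 rolls
Frame 7 starts at roll index 9: roll=10 (strike), consumes 1 roll
Frame 8 starts at roll index 10: rolls=3,2 (sum=5), consumes 2 rolls
Frame 9 starts at roll index 12: rolls=5,5 (sum=10), consumes 2 rolls
Frame 10 starts at roll index 14: 2 remaining rolls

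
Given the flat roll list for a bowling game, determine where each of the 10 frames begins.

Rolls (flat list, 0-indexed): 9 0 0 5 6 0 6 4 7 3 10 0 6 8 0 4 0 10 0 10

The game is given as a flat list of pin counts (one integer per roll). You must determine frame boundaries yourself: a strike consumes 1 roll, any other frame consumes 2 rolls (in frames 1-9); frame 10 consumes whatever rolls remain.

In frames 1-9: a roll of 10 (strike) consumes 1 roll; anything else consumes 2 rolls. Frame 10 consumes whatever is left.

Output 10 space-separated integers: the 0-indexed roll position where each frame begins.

Answer: 0 2 4 6 8 10 11 13 15 17

Derivation:
Frame 1 starts at roll index 0: rolls=9,0 (sum=9), consumes 2 rolls
Frame 2 starts at roll index 2: rolls=0,5 (sum=5), consumes 2 rolls
Frame 3 starts at roll index 4: rolls=6,0 (sum=6), consumes 2 rolls
Frame 4 starts at roll index 6: rolls=6,4 (sum=10), consumes 2 rolls
Frame 5 starts at roll index 8: rolls=7,3 (sum=10), consumes 2 rolls
Frame 6 starts at roll index 10: roll=10 (strike), consumes 1 roll
Frame 7 starts at roll index 11: rolls=0,6 (sum=6), consumes 2 rolls
Frame 8 starts at roll index 13: rolls=8,0 (sum=8), consumes 2 rolls
Frame 9 starts at roll index 15: rolls=4,0 (sum=4), consumes 2 rolls
Frame 10 starts at roll index 17: 3 remaining rolls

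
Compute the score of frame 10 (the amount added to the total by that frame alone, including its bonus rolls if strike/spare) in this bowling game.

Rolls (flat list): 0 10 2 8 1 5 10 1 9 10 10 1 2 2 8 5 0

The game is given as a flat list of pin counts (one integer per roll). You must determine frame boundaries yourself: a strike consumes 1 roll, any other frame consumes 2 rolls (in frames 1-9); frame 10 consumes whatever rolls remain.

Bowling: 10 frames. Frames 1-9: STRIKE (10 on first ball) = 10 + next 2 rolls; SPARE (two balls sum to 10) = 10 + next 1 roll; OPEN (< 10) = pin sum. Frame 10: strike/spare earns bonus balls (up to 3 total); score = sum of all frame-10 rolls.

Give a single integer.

Answer: 5

Derivation:
Frame 1: SPARE (0+10=10). 10 + next roll (2) = 12. Cumulative: 12
Frame 2: SPARE (2+8=10). 10 + next roll (1) = 11. Cumulative: 23
Frame 3: OPEN (1+5=6). Cumulative: 29
Frame 4: STRIKE. 10 + next two rolls (1+9) = 20. Cumulative: 49
Frame 5: SPARE (1+9=10). 10 + next roll (10) = 20. Cumulative: 69
Frame 6: STRIKE. 10 + next two rolls (10+1) = 21. Cumulative: 90
Frame 7: STRIKE. 10 + next two rolls (1+2) = 13. Cumulative: 103
Frame 8: OPEN (1+2=3). Cumulative: 106
Frame 9: SPARE (2+8=10). 10 + next roll (5) = 15. Cumulative: 121
Frame 10: OPEN. Sum of all frame-10 rolls (5+0) = 5. Cumulative: 126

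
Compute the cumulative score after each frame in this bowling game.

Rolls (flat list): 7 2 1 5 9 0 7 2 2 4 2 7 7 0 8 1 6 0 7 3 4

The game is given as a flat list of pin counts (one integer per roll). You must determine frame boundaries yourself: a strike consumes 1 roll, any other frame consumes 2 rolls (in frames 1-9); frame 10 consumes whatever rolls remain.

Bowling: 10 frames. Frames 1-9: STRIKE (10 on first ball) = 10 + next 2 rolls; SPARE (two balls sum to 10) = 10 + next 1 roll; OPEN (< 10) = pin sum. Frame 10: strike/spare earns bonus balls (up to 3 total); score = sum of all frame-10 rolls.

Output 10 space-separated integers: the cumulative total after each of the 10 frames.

Answer: 9 15 24 33 39 48 55 64 70 84

Derivation:
Frame 1: OPEN (7+2=9). Cumulative: 9
Frame 2: OPEN (1+5=6). Cumulative: 15
Frame 3: OPEN (9+0=9). Cumulative: 24
Frame 4: OPEN (7+2=9). Cumulative: 33
Frame 5: OPEN (2+4=6). Cumulative: 39
Frame 6: OPEN (2+7=9). Cumulative: 48
Frame 7: OPEN (7+0=7). Cumulative: 55
Frame 8: OPEN (8+1=9). Cumulative: 64
Frame 9: OPEN (6+0=6). Cumulative: 70
Frame 10: SPARE. Sum of all frame-10 rolls (7+3+4) = 14. Cumulative: 84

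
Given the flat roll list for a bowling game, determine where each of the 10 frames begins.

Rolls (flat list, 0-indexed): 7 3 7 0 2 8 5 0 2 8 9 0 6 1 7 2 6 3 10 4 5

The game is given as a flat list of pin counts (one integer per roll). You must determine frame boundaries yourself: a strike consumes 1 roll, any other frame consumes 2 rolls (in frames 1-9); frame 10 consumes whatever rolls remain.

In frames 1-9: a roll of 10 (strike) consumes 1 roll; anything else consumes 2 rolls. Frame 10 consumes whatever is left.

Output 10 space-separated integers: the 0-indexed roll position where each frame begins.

Frame 1 starts at roll index 0: rolls=7,3 (sum=10), consumes 2 rolls
Frame 2 starts at roll index 2: rolls=7,0 (sum=7), consumes 2 rolls
Frame 3 starts at roll index 4: rolls=2,8 (sum=10), consumes 2 rolls
Frame 4 starts at roll index 6: rolls=5,0 (sum=5), consumes 2 rolls
Frame 5 starts at roll index 8: rolls=2,8 (sum=10), consumes 2 rolls
Frame 6 starts at roll index 10: rolls=9,0 (sum=9), consumes 2 rolls
Frame 7 starts at roll index 12: rolls=6,1 (sum=7), consumes 2 rolls
Frame 8 starts at roll index 14: rolls=7,2 (sum=9), consumes 2 rolls
Frame 9 starts at roll index 16: rolls=6,3 (sum=9), consumes 2 rolls
Frame 10 starts at roll index 18: 3 remaining rolls

Answer: 0 2 4 6 8 10 12 14 16 18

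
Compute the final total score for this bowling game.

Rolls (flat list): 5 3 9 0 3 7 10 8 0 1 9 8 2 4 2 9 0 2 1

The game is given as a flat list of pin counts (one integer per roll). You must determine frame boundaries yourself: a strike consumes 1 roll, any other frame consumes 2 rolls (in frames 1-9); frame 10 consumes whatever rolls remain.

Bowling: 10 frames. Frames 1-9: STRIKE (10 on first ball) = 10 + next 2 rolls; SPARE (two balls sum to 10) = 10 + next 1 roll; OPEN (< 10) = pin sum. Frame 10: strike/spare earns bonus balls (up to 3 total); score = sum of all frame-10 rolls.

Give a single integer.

Answer: 113

Derivation:
Frame 1: OPEN (5+3=8). Cumulative: 8
Frame 2: OPEN (9+0=9). Cumulative: 17
Frame 3: SPARE (3+7=10). 10 + next roll (10) = 20. Cumulative: 37
Frame 4: STRIKE. 10 + next two rolls (8+0) = 18. Cumulative: 55
Frame 5: OPEN (8+0=8). Cumulative: 63
Frame 6: SPARE (1+9=10). 10 + next roll (8) = 18. Cumulative: 81
Frame 7: SPARE (8+2=10). 10 + next roll (4) = 14. Cumulative: 95
Frame 8: OPEN (4+2=6). Cumulative: 101
Frame 9: OPEN (9+0=9). Cumulative: 110
Frame 10: OPEN. Sum of all frame-10 rolls (2+1) = 3. Cumulative: 113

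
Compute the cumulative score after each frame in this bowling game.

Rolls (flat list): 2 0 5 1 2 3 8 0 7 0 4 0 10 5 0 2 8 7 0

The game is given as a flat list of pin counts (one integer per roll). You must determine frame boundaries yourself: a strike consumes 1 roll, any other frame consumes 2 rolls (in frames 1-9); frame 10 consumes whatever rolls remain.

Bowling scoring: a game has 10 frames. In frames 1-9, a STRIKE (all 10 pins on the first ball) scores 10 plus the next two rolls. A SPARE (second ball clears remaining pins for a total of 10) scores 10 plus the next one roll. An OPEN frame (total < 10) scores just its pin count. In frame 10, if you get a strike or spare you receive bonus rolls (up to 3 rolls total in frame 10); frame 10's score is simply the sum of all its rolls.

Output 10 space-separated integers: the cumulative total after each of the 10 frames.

Answer: 2 8 13 21 28 32 47 52 69 76

Derivation:
Frame 1: OPEN (2+0=2). Cumulative: 2
Frame 2: OPEN (5+1=6). Cumulative: 8
Frame 3: OPEN (2+3=5). Cumulative: 13
Frame 4: OPEN (8+0=8). Cumulative: 21
Frame 5: OPEN (7+0=7). Cumulative: 28
Frame 6: OPEN (4+0=4). Cumulative: 32
Frame 7: STRIKE. 10 + next two rolls (5+0) = 15. Cumulative: 47
Frame 8: OPEN (5+0=5). Cumulative: 52
Frame 9: SPARE (2+8=10). 10 + next roll (7) = 17. Cumulative: 69
Frame 10: OPEN. Sum of all frame-10 rolls (7+0) = 7. Cumulative: 76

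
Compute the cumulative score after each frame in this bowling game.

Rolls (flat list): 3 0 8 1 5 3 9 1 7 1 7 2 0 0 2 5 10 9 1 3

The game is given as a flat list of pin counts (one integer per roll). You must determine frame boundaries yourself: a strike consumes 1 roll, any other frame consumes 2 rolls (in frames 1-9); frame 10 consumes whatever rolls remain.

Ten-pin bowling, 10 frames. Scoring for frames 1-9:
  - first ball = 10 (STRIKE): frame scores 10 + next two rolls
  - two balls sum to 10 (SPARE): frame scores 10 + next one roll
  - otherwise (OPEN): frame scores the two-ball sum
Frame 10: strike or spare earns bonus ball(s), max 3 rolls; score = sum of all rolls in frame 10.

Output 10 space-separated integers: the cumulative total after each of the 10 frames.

Frame 1: OPEN (3+0=3). Cumulative: 3
Frame 2: OPEN (8+1=9). Cumulative: 12
Frame 3: OPEN (5+3=8). Cumulative: 20
Frame 4: SPARE (9+1=10). 10 + next roll (7) = 17. Cumulative: 37
Frame 5: OPEN (7+1=8). Cumulative: 45
Frame 6: OPEN (7+2=9). Cumulative: 54
Frame 7: OPEN (0+0=0). Cumulative: 54
Frame 8: OPEN (2+5=7). Cumulative: 61
Frame 9: STRIKE. 10 + next two rolls (9+1) = 20. Cumulative: 81
Frame 10: SPARE. Sum of all frame-10 rolls (9+1+3) = 13. Cumulative: 94

Answer: 3 12 20 37 45 54 54 61 81 94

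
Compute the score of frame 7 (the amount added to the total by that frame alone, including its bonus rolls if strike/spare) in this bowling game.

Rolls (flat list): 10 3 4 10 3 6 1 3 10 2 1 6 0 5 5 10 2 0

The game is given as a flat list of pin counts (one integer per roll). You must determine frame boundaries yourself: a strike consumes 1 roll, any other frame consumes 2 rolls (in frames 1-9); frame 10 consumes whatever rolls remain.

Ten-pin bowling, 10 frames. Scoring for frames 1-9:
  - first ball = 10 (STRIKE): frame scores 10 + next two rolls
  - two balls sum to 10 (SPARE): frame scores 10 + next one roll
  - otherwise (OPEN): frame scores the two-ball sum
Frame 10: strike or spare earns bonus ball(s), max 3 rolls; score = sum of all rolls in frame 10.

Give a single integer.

Frame 1: STRIKE. 10 + next two rolls (3+4) = 17. Cumulative: 17
Frame 2: OPEN (3+4=7). Cumulative: 24
Frame 3: STRIKE. 10 + next two rolls (3+6) = 19. Cumulative: 43
Frame 4: OPEN (3+6=9). Cumulative: 52
Frame 5: OPEN (1+3=4). Cumulative: 56
Frame 6: STRIKE. 10 + next two rolls (2+1) = 13. Cumulative: 69
Frame 7: OPEN (2+1=3). Cumulative: 72
Frame 8: OPEN (6+0=6). Cumulative: 78
Frame 9: SPARE (5+5=10). 10 + next roll (10) = 20. Cumulative: 98

Answer: 3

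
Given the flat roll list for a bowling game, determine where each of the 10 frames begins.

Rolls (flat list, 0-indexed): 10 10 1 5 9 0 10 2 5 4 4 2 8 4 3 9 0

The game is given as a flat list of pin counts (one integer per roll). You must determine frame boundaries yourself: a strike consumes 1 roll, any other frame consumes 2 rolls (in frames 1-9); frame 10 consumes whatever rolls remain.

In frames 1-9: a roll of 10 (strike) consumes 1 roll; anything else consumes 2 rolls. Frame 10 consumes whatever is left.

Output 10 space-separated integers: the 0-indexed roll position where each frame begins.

Frame 1 starts at roll index 0: roll=10 (strike), consumes 1 roll
Frame 2 starts at roll index 1: roll=10 (strike), consumes 1 roll
Frame 3 starts at roll index 2: rolls=1,5 (sum=6), consumes 2 rolls
Frame 4 starts at roll index 4: rolls=9,0 (sum=9), consumes 2 rolls
Frame 5 starts at roll index 6: roll=10 (strike), consumes 1 roll
Frame 6 starts at roll index 7: rolls=2,5 (sum=7), consumes 2 rolls
Frame 7 starts at roll index 9: rolls=4,4 (sum=8), consumes 2 rolls
Frame 8 starts at roll index 11: rolls=2,8 (sum=10), consumes 2 rolls
Frame 9 starts at roll index 13: rolls=4,3 (sum=7), consumes 2 rolls
Frame 10 starts at roll index 15: 2 remaining rolls

Answer: 0 1 2 4 6 7 9 11 13 15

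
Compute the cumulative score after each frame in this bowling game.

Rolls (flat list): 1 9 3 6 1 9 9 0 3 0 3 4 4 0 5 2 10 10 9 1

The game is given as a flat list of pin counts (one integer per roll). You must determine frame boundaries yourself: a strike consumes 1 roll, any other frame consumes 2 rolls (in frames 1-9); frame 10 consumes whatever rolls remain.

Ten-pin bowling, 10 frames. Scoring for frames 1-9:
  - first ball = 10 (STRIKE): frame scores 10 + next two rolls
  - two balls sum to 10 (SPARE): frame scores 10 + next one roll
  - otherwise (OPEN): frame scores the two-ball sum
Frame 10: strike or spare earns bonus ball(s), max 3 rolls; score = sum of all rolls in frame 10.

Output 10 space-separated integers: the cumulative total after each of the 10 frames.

Frame 1: SPARE (1+9=10). 10 + next roll (3) = 13. Cumulative: 13
Frame 2: OPEN (3+6=9). Cumulative: 22
Frame 3: SPARE (1+9=10). 10 + next roll (9) = 19. Cumulative: 41
Frame 4: OPEN (9+0=9). Cumulative: 50
Frame 5: OPEN (3+0=3). Cumulative: 53
Frame 6: OPEN (3+4=7). Cumulative: 60
Frame 7: OPEN (4+0=4). Cumulative: 64
Frame 8: OPEN (5+2=7). Cumulative: 71
Frame 9: STRIKE. 10 + next two rolls (10+9) = 29. Cumulative: 100
Frame 10: STRIKE. Sum of all frame-10 rolls (10+9+1) = 20. Cumulative: 120

Answer: 13 22 41 50 53 60 64 71 100 120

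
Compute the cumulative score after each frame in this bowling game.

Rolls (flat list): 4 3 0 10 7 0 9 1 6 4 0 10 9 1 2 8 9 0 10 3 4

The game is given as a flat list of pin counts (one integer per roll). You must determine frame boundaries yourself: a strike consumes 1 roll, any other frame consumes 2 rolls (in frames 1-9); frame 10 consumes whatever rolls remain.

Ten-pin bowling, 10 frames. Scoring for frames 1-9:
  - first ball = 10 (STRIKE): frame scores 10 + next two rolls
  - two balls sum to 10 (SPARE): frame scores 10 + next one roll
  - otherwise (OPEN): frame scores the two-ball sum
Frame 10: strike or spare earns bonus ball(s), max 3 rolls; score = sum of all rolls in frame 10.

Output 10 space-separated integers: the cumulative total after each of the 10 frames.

Answer: 7 24 31 47 57 76 88 107 116 133

Derivation:
Frame 1: OPEN (4+3=7). Cumulative: 7
Frame 2: SPARE (0+10=10). 10 + next roll (7) = 17. Cumulative: 24
Frame 3: OPEN (7+0=7). Cumulative: 31
Frame 4: SPARE (9+1=10). 10 + next roll (6) = 16. Cumulative: 47
Frame 5: SPARE (6+4=10). 10 + next roll (0) = 10. Cumulative: 57
Frame 6: SPARE (0+10=10). 10 + next roll (9) = 19. Cumulative: 76
Frame 7: SPARE (9+1=10). 10 + next roll (2) = 12. Cumulative: 88
Frame 8: SPARE (2+8=10). 10 + next roll (9) = 19. Cumulative: 107
Frame 9: OPEN (9+0=9). Cumulative: 116
Frame 10: STRIKE. Sum of all frame-10 rolls (10+3+4) = 17. Cumulative: 133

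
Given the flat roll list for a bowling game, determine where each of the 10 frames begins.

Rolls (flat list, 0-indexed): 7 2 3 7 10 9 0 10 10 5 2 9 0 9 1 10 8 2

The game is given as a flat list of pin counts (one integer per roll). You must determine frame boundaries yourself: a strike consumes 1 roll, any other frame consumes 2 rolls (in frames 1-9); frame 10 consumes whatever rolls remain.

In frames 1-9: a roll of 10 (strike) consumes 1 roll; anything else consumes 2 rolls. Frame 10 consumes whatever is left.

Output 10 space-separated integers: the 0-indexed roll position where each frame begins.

Frame 1 starts at roll index 0: rolls=7,2 (sum=9), consumes 2 rolls
Frame 2 starts at roll index 2: rolls=3,7 (sum=10), consumes 2 rolls
Frame 3 starts at roll index 4: roll=10 (strike), consumes 1 roll
Frame 4 starts at roll index 5: rolls=9,0 (sum=9), consumes 2 rolls
Frame 5 starts at roll index 7: roll=10 (strike), consumes 1 roll
Frame 6 starts at roll index 8: roll=10 (strike), consumes 1 roll
Frame 7 starts at roll index 9: rolls=5,2 (sum=7), consumes 2 rolls
Frame 8 starts at roll index 11: rolls=9,0 (sum=9), consumes 2 rolls
Frame 9 starts at roll index 13: rolls=9,1 (sum=10), consumes 2 rolls
Frame 10 starts at roll index 15: 3 remaining rolls

Answer: 0 2 4 5 7 8 9 11 13 15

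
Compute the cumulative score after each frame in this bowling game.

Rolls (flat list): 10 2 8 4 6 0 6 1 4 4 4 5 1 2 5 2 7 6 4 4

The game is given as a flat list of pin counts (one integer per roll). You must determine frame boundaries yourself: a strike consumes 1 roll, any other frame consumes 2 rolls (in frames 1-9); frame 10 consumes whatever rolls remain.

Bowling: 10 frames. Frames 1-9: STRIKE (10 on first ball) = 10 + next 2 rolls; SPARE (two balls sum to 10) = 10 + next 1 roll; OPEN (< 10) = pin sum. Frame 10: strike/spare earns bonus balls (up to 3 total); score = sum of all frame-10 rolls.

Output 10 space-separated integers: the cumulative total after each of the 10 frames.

Answer: 20 34 44 50 55 63 69 76 85 99

Derivation:
Frame 1: STRIKE. 10 + next two rolls (2+8) = 20. Cumulative: 20
Frame 2: SPARE (2+8=10). 10 + next roll (4) = 14. Cumulative: 34
Frame 3: SPARE (4+6=10). 10 + next roll (0) = 10. Cumulative: 44
Frame 4: OPEN (0+6=6). Cumulative: 50
Frame 5: OPEN (1+4=5). Cumulative: 55
Frame 6: OPEN (4+4=8). Cumulative: 63
Frame 7: OPEN (5+1=6). Cumulative: 69
Frame 8: OPEN (2+5=7). Cumulative: 76
Frame 9: OPEN (2+7=9). Cumulative: 85
Frame 10: SPARE. Sum of all frame-10 rolls (6+4+4) = 14. Cumulative: 99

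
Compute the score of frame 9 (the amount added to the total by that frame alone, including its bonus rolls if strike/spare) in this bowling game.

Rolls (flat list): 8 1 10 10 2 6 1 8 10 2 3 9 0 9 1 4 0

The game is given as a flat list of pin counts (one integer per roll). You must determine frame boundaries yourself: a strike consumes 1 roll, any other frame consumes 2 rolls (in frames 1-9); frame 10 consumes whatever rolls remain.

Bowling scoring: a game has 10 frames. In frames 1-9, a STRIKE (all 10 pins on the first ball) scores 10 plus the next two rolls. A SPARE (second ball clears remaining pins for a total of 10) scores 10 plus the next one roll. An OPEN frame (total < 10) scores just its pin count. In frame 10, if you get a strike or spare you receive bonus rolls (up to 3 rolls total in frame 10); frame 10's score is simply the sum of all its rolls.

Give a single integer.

Frame 1: OPEN (8+1=9). Cumulative: 9
Frame 2: STRIKE. 10 + next two rolls (10+2) = 22. Cumulative: 31
Frame 3: STRIKE. 10 + next two rolls (2+6) = 18. Cumulative: 49
Frame 4: OPEN (2+6=8). Cumulative: 57
Frame 5: OPEN (1+8=9). Cumulative: 66
Frame 6: STRIKE. 10 + next two rolls (2+3) = 15. Cumulative: 81
Frame 7: OPEN (2+3=5). Cumulative: 86
Frame 8: OPEN (9+0=9). Cumulative: 95
Frame 9: SPARE (9+1=10). 10 + next roll (4) = 14. Cumulative: 109
Frame 10: OPEN. Sum of all frame-10 rolls (4+0) = 4. Cumulative: 113

Answer: 14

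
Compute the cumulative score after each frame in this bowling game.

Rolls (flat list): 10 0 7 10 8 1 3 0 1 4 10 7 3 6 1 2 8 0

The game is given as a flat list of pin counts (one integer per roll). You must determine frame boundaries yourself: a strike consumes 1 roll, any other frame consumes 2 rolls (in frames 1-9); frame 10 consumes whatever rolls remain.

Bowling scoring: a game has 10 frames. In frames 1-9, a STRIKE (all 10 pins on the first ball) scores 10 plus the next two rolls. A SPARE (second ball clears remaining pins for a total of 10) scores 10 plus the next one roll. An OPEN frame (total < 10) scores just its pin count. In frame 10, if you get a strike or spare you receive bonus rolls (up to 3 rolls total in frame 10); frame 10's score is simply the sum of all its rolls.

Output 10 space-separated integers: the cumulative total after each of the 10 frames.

Frame 1: STRIKE. 10 + next two rolls (0+7) = 17. Cumulative: 17
Frame 2: OPEN (0+7=7). Cumulative: 24
Frame 3: STRIKE. 10 + next two rolls (8+1) = 19. Cumulative: 43
Frame 4: OPEN (8+1=9). Cumulative: 52
Frame 5: OPEN (3+0=3). Cumulative: 55
Frame 6: OPEN (1+4=5). Cumulative: 60
Frame 7: STRIKE. 10 + next two rolls (7+3) = 20. Cumulative: 80
Frame 8: SPARE (7+3=10). 10 + next roll (6) = 16. Cumulative: 96
Frame 9: OPEN (6+1=7). Cumulative: 103
Frame 10: SPARE. Sum of all frame-10 rolls (2+8+0) = 10. Cumulative: 113

Answer: 17 24 43 52 55 60 80 96 103 113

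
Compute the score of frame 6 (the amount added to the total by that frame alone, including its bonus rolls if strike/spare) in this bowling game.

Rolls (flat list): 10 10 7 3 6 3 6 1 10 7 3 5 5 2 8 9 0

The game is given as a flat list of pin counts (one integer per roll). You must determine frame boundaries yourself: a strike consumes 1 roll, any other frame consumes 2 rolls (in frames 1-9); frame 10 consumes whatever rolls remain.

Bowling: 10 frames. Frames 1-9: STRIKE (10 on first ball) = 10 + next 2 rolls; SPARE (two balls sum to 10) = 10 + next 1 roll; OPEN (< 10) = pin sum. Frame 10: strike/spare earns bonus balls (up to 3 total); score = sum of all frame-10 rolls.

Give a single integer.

Frame 1: STRIKE. 10 + next two rolls (10+7) = 27. Cumulative: 27
Frame 2: STRIKE. 10 + next two rolls (7+3) = 20. Cumulative: 47
Frame 3: SPARE (7+3=10). 10 + next roll (6) = 16. Cumulative: 63
Frame 4: OPEN (6+3=9). Cumulative: 72
Frame 5: OPEN (6+1=7). Cumulative: 79
Frame 6: STRIKE. 10 + next two rolls (7+3) = 20. Cumulative: 99
Frame 7: SPARE (7+3=10). 10 + next roll (5) = 15. Cumulative: 114
Frame 8: SPARE (5+5=10). 10 + next roll (2) = 12. Cumulative: 126

Answer: 20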